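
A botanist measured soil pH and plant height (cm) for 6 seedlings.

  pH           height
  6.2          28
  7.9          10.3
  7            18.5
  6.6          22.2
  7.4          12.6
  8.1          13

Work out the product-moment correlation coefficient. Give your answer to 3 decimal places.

-0.941

n = 6, Σx = 43.2, Σy = 104.6, Σx² = 313.78, Σy² = 2052.94, Σxy = 729.53
nΣxy − ΣxΣy = 4377.18 − 4518.72 = -141.54
nΣx² − (Σx)² = 1882.68 − 1866.24 = 16.44; nΣy² − (Σy)² = 12317.64 − 10941.16 = 1376.48
r = -141.54 / √(16.44 × 1376.48) = -141.54 / 150.4305 ≈ -0.941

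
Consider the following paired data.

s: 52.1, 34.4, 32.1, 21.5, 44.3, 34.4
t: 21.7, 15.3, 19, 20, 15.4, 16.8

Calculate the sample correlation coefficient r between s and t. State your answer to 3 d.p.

n = 6, Σs = 218.8, Σt = 108.2, Σs² = 8536.28, Σt² = 1985.38, Σst = 3956.93
nΣst − ΣsΣt = 23741.58 − 23674.16 = 67.42
nΣs² − (Σs)² = 51217.68 − 47873.44 = 3344.24; nΣt² − (Σt)² = 11912.28 − 11707.24 = 205.04
r = 67.42 / √(3344.24 × 205.04) = 67.42 / 828.0718 ≈ 0.081

0.081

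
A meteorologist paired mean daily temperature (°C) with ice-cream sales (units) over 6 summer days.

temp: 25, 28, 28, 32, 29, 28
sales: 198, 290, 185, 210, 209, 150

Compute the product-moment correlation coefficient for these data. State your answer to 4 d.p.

0.0787

n = 6, Σx = 170, Σy = 1242, Σx² = 4842, Σy² = 267810, Σxy = 35231
nΣxy − ΣxΣy = 211386 − 211140 = 246
nΣx² − (Σx)² = 29052 − 28900 = 152; nΣy² − (Σy)² = 1606860 − 1542564 = 64296
r = 246 / √(152 × 64296) = 246 / 3126.1785 ≈ 0.0787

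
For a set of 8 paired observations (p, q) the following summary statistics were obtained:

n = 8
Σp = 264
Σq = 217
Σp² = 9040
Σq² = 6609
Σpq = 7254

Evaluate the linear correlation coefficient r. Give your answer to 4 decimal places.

r = (nΣpq − ΣpΣq) / √[(nΣp² − (Σp)²)(nΣq² − (Σq)²)]
Numerator: 8×7254 − 264×217 = 744
Denominator: √[(72320 − 69696)(52872 − 47089)] = √[2624 × 5783] = 3895.4579
r = 744 / 3895.4579 ≈ 0.1910

0.1910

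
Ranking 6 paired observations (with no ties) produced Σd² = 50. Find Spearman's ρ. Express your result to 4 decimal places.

-0.4286

ρ = 1 − 6Σd² / [n(n²−1)] = 1 − 6×50 / (6×35)
  = 1 − 300/210 = 1 − 1.42857 ≈ -0.4286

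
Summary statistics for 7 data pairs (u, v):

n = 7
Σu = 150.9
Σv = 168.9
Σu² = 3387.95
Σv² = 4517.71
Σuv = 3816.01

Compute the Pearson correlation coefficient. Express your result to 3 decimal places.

0.716

r = (nΣuv − ΣuΣv) / √[(nΣu² − (Σu)²)(nΣv² − (Σv)²)]
Numerator: 7×3816.01 − 150.9×168.9 = 1225.06
Denominator: √[(23715.65 − 22770.81)(31623.97 − 28527.21)] = √[944.84 × 3096.76] = 1710.5387
r = 1225.06 / 1710.5387 ≈ 0.716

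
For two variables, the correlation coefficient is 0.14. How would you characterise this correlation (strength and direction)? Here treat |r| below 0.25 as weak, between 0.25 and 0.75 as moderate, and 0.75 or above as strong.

weak positive

r = 0.14 > 0 so the relationship is positive.
|r| = 0.14, which falls in the weak range.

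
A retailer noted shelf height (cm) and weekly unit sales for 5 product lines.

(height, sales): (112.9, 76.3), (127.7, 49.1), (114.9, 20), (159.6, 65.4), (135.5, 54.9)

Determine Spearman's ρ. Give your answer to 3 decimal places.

0.000

Rank height: 1, 3, 2, 5, 4
Rank sales: 5, 2, 1, 4, 3
d = rank(height) − rank(sales): -4, 1, 1, 1, 1; Σd² = 20
ρ = 1 − 6Σd² / [n(n²−1)] = 1 − 6×20 / (5×24) = 1 − 120/120 ≈ 0.000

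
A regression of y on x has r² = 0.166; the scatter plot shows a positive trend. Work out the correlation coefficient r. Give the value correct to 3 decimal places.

|r| = √0.166 = 0.407
The association is positive, so r = 0.407.

0.407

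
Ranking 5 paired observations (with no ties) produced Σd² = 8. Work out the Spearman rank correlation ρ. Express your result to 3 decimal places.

ρ = 1 − 6Σd² / [n(n²−1)] = 1 − 6×8 / (5×24)
  = 1 − 48/120 = 1 − 0.4000 ≈ 0.600

0.600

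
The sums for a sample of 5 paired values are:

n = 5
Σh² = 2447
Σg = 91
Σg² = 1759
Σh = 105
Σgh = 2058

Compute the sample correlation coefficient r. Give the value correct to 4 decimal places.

0.9320

r = (nΣgh − ΣgΣh) / √[(nΣg² − (Σg)²)(nΣh² − (Σh)²)]
Numerator: 5×2058 − 91×105 = 735
Denominator: √[(8795 − 8281)(12235 − 11025)] = √[514 × 1210] = 788.6317
r = 735 / 788.6317 ≈ 0.9320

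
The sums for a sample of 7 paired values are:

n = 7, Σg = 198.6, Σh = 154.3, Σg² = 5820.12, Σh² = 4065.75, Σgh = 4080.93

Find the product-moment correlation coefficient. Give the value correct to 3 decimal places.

-0.845

r = (nΣgh − ΣgΣh) / √[(nΣg² − (Σg)²)(nΣh² − (Σh)²)]
Numerator: 7×4080.93 − 198.6×154.3 = -2077.47
Denominator: √[(40740.84 − 39441.96)(28460.25 − 23808.49)] = √[1298.88 × 4651.76] = 2458.0639
r = -2077.47 / 2458.0639 ≈ -0.845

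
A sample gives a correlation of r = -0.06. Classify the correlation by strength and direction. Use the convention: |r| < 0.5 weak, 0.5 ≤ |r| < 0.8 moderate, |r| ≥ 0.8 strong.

r = -0.06 < 0 so the relationship is negative.
|r| = 0.06, which falls in the weak range.

weak negative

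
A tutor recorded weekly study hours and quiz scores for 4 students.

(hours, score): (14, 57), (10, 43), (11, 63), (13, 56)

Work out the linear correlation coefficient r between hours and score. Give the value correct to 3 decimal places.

0.455

n = 4, Σx = 48, Σy = 219, Σx² = 586, Σy² = 12203, Σxy = 2649
nΣxy − ΣxΣy = 10596 − 10512 = 84
nΣx² − (Σx)² = 2344 − 2304 = 40; nΣy² − (Σy)² = 48812 − 47961 = 851
r = 84 / √(40 × 851) = 84 / 184.4993 ≈ 0.455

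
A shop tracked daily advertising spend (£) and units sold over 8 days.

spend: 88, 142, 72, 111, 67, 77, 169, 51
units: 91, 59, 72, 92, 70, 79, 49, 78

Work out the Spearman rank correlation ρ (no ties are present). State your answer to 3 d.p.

-0.238

Rank spend: 5, 7, 3, 6, 2, 4, 8, 1
Rank units: 7, 2, 4, 8, 3, 6, 1, 5
d = rank(spend) − rank(units): -2, 5, -1, -2, -1, -2, 7, -4; Σd² = 104
ρ = 1 − 6Σd² / [n(n²−1)] = 1 − 6×104 / (8×63) = 1 − 624/504 ≈ -0.238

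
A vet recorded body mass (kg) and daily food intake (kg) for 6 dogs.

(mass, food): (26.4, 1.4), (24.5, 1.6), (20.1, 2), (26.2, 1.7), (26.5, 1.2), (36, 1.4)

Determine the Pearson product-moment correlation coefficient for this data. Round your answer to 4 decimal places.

n = 6, Σx = 159.7, Σy = 9.3, Σx² = 4385.91, Σy² = 14.81, Σxy = 243.1
nΣxy − ΣxΣy = 1458.6 − 1485.21 = -26.61
nΣx² − (Σx)² = 26315.46 − 25504.09 = 811.37; nΣy² − (Σy)² = 88.86 − 86.49 = 2.37
r = -26.61 / √(811.37 × 2.37) = -26.61 / 43.8514 ≈ -0.6068

-0.6068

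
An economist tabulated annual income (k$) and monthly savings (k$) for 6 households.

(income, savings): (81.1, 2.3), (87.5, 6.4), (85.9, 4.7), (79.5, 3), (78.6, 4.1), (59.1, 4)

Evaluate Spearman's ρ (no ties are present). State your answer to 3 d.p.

0.486

Rank income: 4, 6, 5, 3, 2, 1
Rank savings: 1, 6, 5, 2, 4, 3
d = rank(income) − rank(savings): 3, 0, 0, 1, -2, -2; Σd² = 18
ρ = 1 − 6Σd² / [n(n²−1)] = 1 − 6×18 / (6×35) = 1 − 108/210 ≈ 0.486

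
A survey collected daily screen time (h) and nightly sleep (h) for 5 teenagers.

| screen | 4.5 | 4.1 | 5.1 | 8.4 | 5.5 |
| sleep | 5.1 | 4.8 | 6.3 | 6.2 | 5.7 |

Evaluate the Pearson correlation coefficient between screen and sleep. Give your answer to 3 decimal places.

0.686

n = 5, Σx = 27.6, Σy = 28.1, Σx² = 163.88, Σy² = 159.67, Σxy = 158.19
nΣxy − ΣxΣy = 790.95 − 775.56 = 15.39
nΣx² − (Σx)² = 819.4 − 761.76 = 57.64; nΣy² − (Σy)² = 798.35 − 789.61 = 8.74
r = 15.39 / √(57.64 × 8.74) = 15.39 / 22.4449 ≈ 0.686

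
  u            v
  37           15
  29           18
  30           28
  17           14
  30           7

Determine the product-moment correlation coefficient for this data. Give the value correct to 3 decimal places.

0.090

n = 5, Σu = 143, Σv = 82, Σu² = 4299, Σv² = 1578, Σuv = 2365
nΣuv − ΣuΣv = 11825 − 11726 = 99
nΣu² − (Σu)² = 21495 − 20449 = 1046; nΣv² − (Σv)² = 7890 − 6724 = 1166
r = 99 / √(1046 × 1166) = 99 / 1104.3713 ≈ 0.090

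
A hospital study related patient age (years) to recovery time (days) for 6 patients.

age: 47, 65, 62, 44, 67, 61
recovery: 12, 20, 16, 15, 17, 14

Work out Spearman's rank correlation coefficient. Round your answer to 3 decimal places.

Rank age: 2, 5, 4, 1, 6, 3
Rank recovery: 1, 6, 4, 3, 5, 2
d = rank(age) − rank(recovery): 1, -1, 0, -2, 1, 1; Σd² = 8
ρ = 1 − 6Σd² / [n(n²−1)] = 1 − 6×8 / (6×35) = 1 − 48/210 ≈ 0.771

0.771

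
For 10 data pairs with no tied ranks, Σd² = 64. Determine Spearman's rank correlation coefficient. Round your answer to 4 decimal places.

ρ = 1 − 6Σd² / [n(n²−1)] = 1 − 6×64 / (10×99)
  = 1 − 384/990 = 1 − 0.38788 ≈ 0.6121

0.6121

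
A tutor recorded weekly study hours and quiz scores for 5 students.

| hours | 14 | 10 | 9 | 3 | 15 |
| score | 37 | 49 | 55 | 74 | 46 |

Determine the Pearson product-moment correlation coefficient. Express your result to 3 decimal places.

-0.939

n = 5, Σx = 51, Σy = 261, Σx² = 611, Σy² = 14387, Σxy = 2415
nΣxy − ΣxΣy = 12075 − 13311 = -1236
nΣx² − (Σx)² = 3055 − 2601 = 454; nΣy² − (Σy)² = 71935 − 68121 = 3814
r = -1236 / √(454 × 3814) = -1236 / 1315.8860 ≈ -0.939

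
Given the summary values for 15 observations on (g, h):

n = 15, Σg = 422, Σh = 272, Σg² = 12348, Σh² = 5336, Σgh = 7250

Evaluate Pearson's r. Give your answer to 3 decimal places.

-0.918

r = (nΣgh − ΣgΣh) / √[(nΣg² − (Σg)²)(nΣh² − (Σh)²)]
Numerator: 15×7250 − 422×272 = -6034
Denominator: √[(185220 − 178084)(80040 − 73984)] = √[7136 × 6056] = 6573.8585
r = -6034 / 6573.8585 ≈ -0.918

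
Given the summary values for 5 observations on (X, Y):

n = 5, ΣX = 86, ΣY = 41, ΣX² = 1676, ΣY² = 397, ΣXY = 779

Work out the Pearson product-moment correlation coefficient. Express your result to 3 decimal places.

0.675

r = (nΣXY − ΣXΣY) / √[(nΣX² − (ΣX)²)(nΣY² − (ΣY)²)]
Numerator: 5×779 − 86×41 = 369
Denominator: √[(8380 − 7396)(1985 − 1681)] = √[984 × 304] = 546.9333
r = 369 / 546.9333 ≈ 0.675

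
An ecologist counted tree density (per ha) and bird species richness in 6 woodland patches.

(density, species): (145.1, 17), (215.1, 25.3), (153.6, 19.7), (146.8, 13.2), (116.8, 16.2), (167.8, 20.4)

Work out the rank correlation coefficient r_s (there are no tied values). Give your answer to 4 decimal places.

Rank density: 2, 6, 4, 3, 1, 5
Rank species: 3, 6, 4, 1, 2, 5
d = rank(density) − rank(species): -1, 0, 0, 2, -1, 0; Σd² = 6
ρ = 1 − 6Σd² / [n(n²−1)] = 1 − 6×6 / (6×35) = 1 − 36/210 ≈ 0.8286

0.8286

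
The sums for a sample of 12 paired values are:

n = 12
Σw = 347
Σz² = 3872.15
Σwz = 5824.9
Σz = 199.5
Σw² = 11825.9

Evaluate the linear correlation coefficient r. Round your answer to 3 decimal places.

0.056

r = (nΣwz − ΣwΣz) / √[(nΣw² − (Σw)²)(nΣz² − (Σz)²)]
Numerator: 12×5824.9 − 347×199.5 = 672.3
Denominator: √[(141910.8 − 120409)(46465.8 − 39800.25)] = √[21501.8 × 6665.55] = 11971.6884
r = 672.3 / 11971.6884 ≈ 0.056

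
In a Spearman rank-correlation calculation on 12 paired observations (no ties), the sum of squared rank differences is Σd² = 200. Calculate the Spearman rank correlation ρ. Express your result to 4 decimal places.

ρ = 1 − 6Σd² / [n(n²−1)] = 1 − 6×200 / (12×143)
  = 1 − 1200/1716 = 1 − 0.69930 ≈ 0.3007

0.3007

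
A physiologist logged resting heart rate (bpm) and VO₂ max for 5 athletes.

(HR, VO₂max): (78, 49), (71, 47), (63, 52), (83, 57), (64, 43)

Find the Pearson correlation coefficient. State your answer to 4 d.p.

n = 5, Σx = 359, Σy = 248, Σx² = 26079, Σy² = 12412, Σxy = 17918
nΣxy − ΣxΣy = 89590 − 89032 = 558
nΣx² − (Σx)² = 130395 − 128881 = 1514; nΣy² − (Σy)² = 62060 − 61504 = 556
r = 558 / √(1514 × 556) = 558 / 917.4879 ≈ 0.6082

0.6082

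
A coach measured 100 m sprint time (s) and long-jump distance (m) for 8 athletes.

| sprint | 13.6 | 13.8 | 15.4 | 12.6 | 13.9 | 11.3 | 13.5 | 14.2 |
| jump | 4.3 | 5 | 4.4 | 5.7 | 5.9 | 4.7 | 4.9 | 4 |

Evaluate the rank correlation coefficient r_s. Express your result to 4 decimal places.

-0.2857

Rank sprint: 4, 5, 8, 2, 6, 1, 3, 7
Rank jump: 2, 6, 3, 7, 8, 4, 5, 1
d = rank(sprint) − rank(jump): 2, -1, 5, -5, -2, -3, -2, 6; Σd² = 108
ρ = 1 − 6Σd² / [n(n²−1)] = 1 − 6×108 / (8×63) = 1 − 648/504 ≈ -0.2857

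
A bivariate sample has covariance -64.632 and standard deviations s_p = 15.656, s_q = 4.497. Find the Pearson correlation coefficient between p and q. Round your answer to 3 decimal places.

-0.918

r = Cov(p,q) / (s_p · s_q) = -64.632 / (15.656 × 4.497)
  = -64.632 / 70.4050 ≈ -0.918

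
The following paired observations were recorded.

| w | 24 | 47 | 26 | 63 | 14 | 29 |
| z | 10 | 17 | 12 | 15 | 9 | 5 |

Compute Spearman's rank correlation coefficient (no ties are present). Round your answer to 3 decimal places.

Rank w: 2, 5, 3, 6, 1, 4
Rank z: 3, 6, 4, 5, 2, 1
d = rank(w) − rank(z): -1, -1, -1, 1, -1, 3; Σd² = 14
ρ = 1 − 6Σd² / [n(n²−1)] = 1 − 6×14 / (6×35) = 1 − 84/210 ≈ 0.600

0.600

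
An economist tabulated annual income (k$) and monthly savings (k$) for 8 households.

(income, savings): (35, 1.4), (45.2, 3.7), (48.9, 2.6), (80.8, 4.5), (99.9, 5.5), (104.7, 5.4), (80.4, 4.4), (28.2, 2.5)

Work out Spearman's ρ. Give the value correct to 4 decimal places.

Rank income: 2, 3, 4, 6, 7, 8, 5, 1
Rank savings: 1, 4, 3, 6, 8, 7, 5, 2
d = rank(income) − rank(savings): 1, -1, 1, 0, -1, 1, 0, -1; Σd² = 6
ρ = 1 − 6Σd² / [n(n²−1)] = 1 − 6×6 / (8×63) = 1 − 36/504 ≈ 0.9286

0.9286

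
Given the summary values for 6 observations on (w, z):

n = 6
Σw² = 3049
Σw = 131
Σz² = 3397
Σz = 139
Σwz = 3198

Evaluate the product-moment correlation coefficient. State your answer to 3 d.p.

0.893

r = (nΣwz − ΣwΣz) / √[(nΣw² − (Σw)²)(nΣz² − (Σz)²)]
Numerator: 6×3198 − 131×139 = 979
Denominator: √[(18294 − 17161)(20382 − 19321)] = √[1133 × 1061] = 1096.4091
r = 979 / 1096.4091 ≈ 0.893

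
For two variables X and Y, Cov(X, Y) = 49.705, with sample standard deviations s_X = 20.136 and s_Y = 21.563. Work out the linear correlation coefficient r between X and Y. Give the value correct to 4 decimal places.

0.1145

r = Cov(X,Y) / (s_X · s_Y) = 49.705 / (20.136 × 21.563)
  = 49.705 / 434.1926 ≈ 0.1145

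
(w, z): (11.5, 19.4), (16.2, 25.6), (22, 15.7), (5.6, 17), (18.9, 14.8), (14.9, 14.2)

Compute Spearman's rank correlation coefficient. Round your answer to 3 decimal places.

Rank w: 2, 4, 6, 1, 5, 3
Rank z: 5, 6, 3, 4, 2, 1
d = rank(w) − rank(z): -3, -2, 3, -3, 3, 2; Σd² = 44
ρ = 1 − 6Σd² / [n(n²−1)] = 1 − 6×44 / (6×35) = 1 − 264/210 ≈ -0.257

-0.257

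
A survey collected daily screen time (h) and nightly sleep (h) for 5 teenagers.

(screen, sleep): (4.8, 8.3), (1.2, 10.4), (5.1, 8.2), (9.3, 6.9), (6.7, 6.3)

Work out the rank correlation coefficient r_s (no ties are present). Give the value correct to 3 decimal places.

Rank screen: 2, 1, 3, 5, 4
Rank sleep: 4, 5, 3, 2, 1
d = rank(screen) − rank(sleep): -2, -4, 0, 3, 3; Σd² = 38
ρ = 1 − 6Σd² / [n(n²−1)] = 1 − 6×38 / (5×24) = 1 − 228/120 ≈ -0.900

-0.900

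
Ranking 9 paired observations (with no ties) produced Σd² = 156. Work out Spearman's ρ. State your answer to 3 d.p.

ρ = 1 − 6Σd² / [n(n²−1)] = 1 − 6×156 / (9×80)
  = 1 − 936/720 = 1 − 1.3000 ≈ -0.300

-0.300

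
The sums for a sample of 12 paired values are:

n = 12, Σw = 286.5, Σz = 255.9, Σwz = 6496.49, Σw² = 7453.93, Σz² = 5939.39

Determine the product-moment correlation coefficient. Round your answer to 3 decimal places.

0.711

r = (nΣwz − ΣwΣz) / √[(nΣw² − (Σw)²)(nΣz² − (Σz)²)]
Numerator: 12×6496.49 − 286.5×255.9 = 4642.53
Denominator: √[(89447.16 − 82082.25)(71272.68 − 65484.81)] = √[7364.91 × 5787.87] = 6528.9464
r = 4642.53 / 6528.9464 ≈ 0.711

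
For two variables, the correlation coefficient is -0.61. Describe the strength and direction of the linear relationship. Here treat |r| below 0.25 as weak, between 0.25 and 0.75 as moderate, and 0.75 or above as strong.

moderate negative

r = -0.61 < 0 so the relationship is negative.
|r| = 0.61, which falls in the moderate range.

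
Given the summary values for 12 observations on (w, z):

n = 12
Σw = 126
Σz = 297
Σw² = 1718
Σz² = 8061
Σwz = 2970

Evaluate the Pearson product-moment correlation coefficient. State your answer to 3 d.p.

r = (nΣwz − ΣwΣz) / √[(nΣw² − (Σw)²)(nΣz² − (Σz)²)]
Numerator: 12×2970 − 126×297 = -1782
Denominator: √[(20616 − 15876)(96732 − 88209)] = √[4740 × 8523] = 6356.0223
r = -1782 / 6356.0223 ≈ -0.280

-0.280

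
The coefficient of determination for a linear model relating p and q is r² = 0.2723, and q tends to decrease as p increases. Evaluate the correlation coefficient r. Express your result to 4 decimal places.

-0.5218

|r| = √0.2723 = 0.5218
The association is negative, so r = −0.5218.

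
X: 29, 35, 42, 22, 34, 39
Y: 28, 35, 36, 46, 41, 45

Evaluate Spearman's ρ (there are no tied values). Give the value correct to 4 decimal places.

-0.1429

Rank X: 2, 4, 6, 1, 3, 5
Rank Y: 1, 2, 3, 6, 4, 5
d = rank(X) − rank(Y): 1, 2, 3, -5, -1, 0; Σd² = 40
ρ = 1 − 6Σd² / [n(n²−1)] = 1 − 6×40 / (6×35) = 1 − 240/210 ≈ -0.1429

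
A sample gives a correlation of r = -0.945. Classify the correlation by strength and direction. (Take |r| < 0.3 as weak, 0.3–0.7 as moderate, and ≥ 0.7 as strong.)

r = -0.945 < 0 so the relationship is negative.
|r| = 0.945, which falls in the strong range.

strong negative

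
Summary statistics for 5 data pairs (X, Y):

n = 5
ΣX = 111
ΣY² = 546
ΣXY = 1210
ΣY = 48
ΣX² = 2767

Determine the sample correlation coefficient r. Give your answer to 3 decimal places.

r = (nΣXY − ΣXΣY) / √[(nΣX² − (ΣX)²)(nΣY² − (ΣY)²)]
Numerator: 5×1210 − 111×48 = 722
Denominator: √[(13835 − 12321)(2730 − 2304)] = √[1514 × 426] = 803.0965
r = 722 / 803.0965 ≈ 0.899

0.899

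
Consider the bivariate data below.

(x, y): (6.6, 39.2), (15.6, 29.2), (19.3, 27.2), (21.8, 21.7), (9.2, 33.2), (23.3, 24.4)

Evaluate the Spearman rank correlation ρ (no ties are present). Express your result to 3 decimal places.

-0.943

Rank x: 1, 3, 4, 5, 2, 6
Rank y: 6, 4, 3, 1, 5, 2
d = rank(x) − rank(y): -5, -1, 1, 4, -3, 4; Σd² = 68
ρ = 1 − 6Σd² / [n(n²−1)] = 1 − 6×68 / (6×35) = 1 − 408/210 ≈ -0.943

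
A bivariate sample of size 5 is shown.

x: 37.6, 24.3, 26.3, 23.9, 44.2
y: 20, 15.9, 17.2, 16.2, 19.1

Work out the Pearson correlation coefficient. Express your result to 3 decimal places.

n = 5, Σx = 156.3, Σy = 88.4, Σx² = 5220.79, Σy² = 1575.9, Σxy = 2822.13
nΣxy − ΣxΣy = 14110.65 − 13816.92 = 293.73
nΣx² − (Σx)² = 26103.95 − 24429.69 = 1674.26; nΣy² − (Σy)² = 7879.5 − 7814.56 = 64.94
r = 293.73 / √(1674.26 × 64.94) = 293.73 / 329.7369 ≈ 0.891

0.891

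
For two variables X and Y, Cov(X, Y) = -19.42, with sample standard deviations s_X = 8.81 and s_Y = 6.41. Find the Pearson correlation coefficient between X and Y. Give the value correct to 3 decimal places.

-0.344

r = Cov(X,Y) / (s_X · s_Y) = -19.42 / (8.81 × 6.41)
  = -19.42 / 56.4721 ≈ -0.344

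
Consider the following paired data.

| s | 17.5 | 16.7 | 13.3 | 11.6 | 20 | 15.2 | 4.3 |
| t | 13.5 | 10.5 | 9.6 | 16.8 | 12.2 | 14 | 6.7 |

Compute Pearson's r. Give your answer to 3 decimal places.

0.458

n = 7, Σs = 98.6, Σt = 83.3, Σs² = 1546.12, Σt² = 1056.63, Σst = 1219.77
nΣst − ΣsΣt = 8538.39 − 8213.38 = 325.01
nΣs² − (Σs)² = 10822.84 − 9721.96 = 1100.88; nΣt² − (Σt)² = 7396.41 − 6938.89 = 457.52
r = 325.01 / √(1100.88 × 457.52) = 325.01 / 709.7004 ≈ 0.458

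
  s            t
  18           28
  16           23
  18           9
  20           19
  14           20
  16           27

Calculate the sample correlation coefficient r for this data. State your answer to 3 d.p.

-0.221

n = 6, Σs = 102, Σt = 126, Σs² = 1756, Σt² = 2884, Σst = 2126
nΣst − ΣsΣt = 12756 − 12852 = -96
nΣs² − (Σs)² = 10536 − 10404 = 132; nΣt² − (Σt)² = 17304 − 15876 = 1428
r = -96 / √(132 × 1428) = -96 / 434.1613 ≈ -0.221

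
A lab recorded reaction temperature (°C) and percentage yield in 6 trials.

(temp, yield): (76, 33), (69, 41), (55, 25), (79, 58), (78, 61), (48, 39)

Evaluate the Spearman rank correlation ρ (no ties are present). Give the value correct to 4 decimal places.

0.6571

Rank temp: 4, 3, 2, 6, 5, 1
Rank yield: 2, 4, 1, 5, 6, 3
d = rank(temp) − rank(yield): 2, -1, 1, 1, -1, -2; Σd² = 12
ρ = 1 − 6Σd² / [n(n²−1)] = 1 − 6×12 / (6×35) = 1 − 72/210 ≈ 0.6571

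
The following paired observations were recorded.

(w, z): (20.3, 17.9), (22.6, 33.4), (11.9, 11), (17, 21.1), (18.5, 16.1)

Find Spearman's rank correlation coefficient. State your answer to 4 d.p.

0.7000

Rank w: 4, 5, 1, 2, 3
Rank z: 3, 5, 1, 4, 2
d = rank(w) − rank(z): 1, 0, 0, -2, 1; Σd² = 6
ρ = 1 − 6Σd² / [n(n²−1)] = 1 − 6×6 / (5×24) = 1 − 36/120 ≈ 0.7000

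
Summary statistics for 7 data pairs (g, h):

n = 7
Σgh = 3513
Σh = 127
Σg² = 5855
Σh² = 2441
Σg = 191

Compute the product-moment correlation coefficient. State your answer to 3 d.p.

0.161

r = (nΣgh − ΣgΣh) / √[(nΣg² − (Σg)²)(nΣh² − (Σh)²)]
Numerator: 7×3513 − 191×127 = 334
Denominator: √[(40985 − 36481)(17087 − 16129)] = √[4504 × 958] = 2077.2174
r = 334 / 2077.2174 ≈ 0.161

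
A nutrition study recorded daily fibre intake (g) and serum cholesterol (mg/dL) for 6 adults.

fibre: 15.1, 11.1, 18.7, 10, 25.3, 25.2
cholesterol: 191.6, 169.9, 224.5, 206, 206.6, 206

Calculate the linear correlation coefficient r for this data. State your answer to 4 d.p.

n = 6, Σx = 105.4, Σy = 1204.6, Σx² = 2076.04, Σy² = 243532.38, Σxy = 21455.38
nΣxy − ΣxΣy = 128732.28 − 126964.84 = 1767.44
nΣx² − (Σx)² = 12456.24 − 11109.16 = 1347.08; nΣy² − (Σy)² = 1461194.28 − 1451061.16 = 10133.12
r = 1767.44 / √(1347.08 × 10133.12) = 1767.44 / 3694.6073 ≈ 0.4784

0.4784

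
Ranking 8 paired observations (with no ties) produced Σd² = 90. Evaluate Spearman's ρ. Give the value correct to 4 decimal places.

-0.0714

ρ = 1 − 6Σd² / [n(n²−1)] = 1 − 6×90 / (8×63)
  = 1 − 540/504 = 1 − 1.07143 ≈ -0.0714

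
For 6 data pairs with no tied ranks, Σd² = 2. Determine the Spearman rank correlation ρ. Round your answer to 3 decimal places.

ρ = 1 − 6Σd² / [n(n²−1)] = 1 − 6×2 / (6×35)
  = 1 − 12/210 = 1 − 0.0571 ≈ 0.943

0.943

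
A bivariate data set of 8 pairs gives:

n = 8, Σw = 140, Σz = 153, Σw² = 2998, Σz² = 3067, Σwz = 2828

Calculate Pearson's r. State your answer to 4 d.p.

0.5417

r = (nΣwz − ΣwΣz) / √[(nΣw² − (Σw)²)(nΣz² − (Σz)²)]
Numerator: 8×2828 − 140×153 = 1204
Denominator: √[(23984 − 19600)(24536 − 23409)] = √[4384 × 1127] = 2222.7838
r = 1204 / 2222.7838 ≈ 0.5417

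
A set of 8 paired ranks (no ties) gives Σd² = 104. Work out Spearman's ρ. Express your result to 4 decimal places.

-0.2381

ρ = 1 − 6Σd² / [n(n²−1)] = 1 − 6×104 / (8×63)
  = 1 − 624/504 = 1 − 1.23810 ≈ -0.2381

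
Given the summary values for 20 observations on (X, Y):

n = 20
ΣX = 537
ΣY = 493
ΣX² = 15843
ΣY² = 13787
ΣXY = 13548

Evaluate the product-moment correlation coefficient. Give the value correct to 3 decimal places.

0.204

r = (nΣXY − ΣXΣY) / √[(nΣX² − (ΣX)²)(nΣY² − (ΣY)²)]
Numerator: 20×13548 − 537×493 = 6219
Denominator: √[(316860 − 288369)(275740 − 243049)] = √[28491 × 32691] = 30518.8349
r = 6219 / 30518.8349 ≈ 0.204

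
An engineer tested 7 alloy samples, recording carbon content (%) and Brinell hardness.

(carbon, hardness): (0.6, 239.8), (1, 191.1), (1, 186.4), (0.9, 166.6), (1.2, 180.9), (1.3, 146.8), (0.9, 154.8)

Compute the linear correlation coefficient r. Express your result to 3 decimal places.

n = 7, Σx = 6.9, Σy = 1266.4, Σx² = 7.11, Σy² = 234761.86, Σxy = 1218.56
nΣxy − ΣxΣy = 8529.92 − 8738.16 = -208.24
nΣx² − (Σx)² = 49.77 − 47.61 = 2.16; nΣy² − (Σy)² = 1643333.02 − 1603768.96 = 39564.06
r = -208.24 / √(2.16 × 39564.06) = -208.24 / 292.3326 ≈ -0.712

-0.712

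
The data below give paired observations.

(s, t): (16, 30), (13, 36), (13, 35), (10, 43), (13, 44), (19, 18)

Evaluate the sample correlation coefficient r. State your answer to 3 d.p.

-0.925

n = 6, Σs = 84, Σt = 206, Σs² = 1224, Σt² = 7530, Σst = 2747
nΣst − ΣsΣt = 16482 − 17304 = -822
nΣs² − (Σs)² = 7344 − 7056 = 288; nΣt² − (Σt)² = 45180 − 42436 = 2744
r = -822 / √(288 × 2744) = -822 / 888.9724 ≈ -0.925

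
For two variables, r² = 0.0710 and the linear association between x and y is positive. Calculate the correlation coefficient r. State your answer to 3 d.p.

|r| = √0.0710 = 0.266
The association is positive, so r = 0.266.

0.266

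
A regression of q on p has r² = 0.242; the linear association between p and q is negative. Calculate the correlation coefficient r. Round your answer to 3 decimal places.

|r| = √0.242 = 0.492
The association is negative, so r = −0.492.

-0.492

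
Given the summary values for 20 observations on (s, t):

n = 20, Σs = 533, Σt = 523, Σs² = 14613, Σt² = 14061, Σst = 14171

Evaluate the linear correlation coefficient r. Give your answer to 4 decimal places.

r = (nΣst − ΣsΣt) / √[(nΣs² − (Σs)²)(nΣt² − (Σt)²)]
Numerator: 20×14171 − 533×523 = 4661
Denominator: √[(292260 − 284089)(281220 − 273529)] = √[8171 × 7691] = 7927.3678
r = 4661 / 7927.3678 ≈ 0.5880

0.5880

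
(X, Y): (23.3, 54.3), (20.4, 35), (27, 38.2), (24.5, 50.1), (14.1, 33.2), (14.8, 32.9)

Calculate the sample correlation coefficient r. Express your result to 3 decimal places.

0.624

n = 6, ΣX = 124.1, ΣY = 243.7, ΣX² = 2706.15, ΣY² = 10327.39, ΣXY = 5193.08
nΣXY − ΣXΣY = 31158.48 − 30243.17 = 915.31
nΣX² − (ΣX)² = 16236.9 − 15400.81 = 836.09; nΣY² − (ΣY)² = 61964.34 − 59389.69 = 2574.65
r = 915.31 / √(836.09 × 2574.65) = 915.31 / 1467.1875 ≈ 0.624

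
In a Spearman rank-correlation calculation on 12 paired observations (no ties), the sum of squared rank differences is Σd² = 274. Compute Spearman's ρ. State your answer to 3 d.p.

0.042

ρ = 1 − 6Σd² / [n(n²−1)] = 1 − 6×274 / (12×143)
  = 1 − 1644/1716 = 1 − 0.9580 ≈ 0.042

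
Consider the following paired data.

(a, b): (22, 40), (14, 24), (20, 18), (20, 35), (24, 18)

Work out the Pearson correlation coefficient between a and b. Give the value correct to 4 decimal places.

0.0532

n = 5, Σa = 100, Σb = 135, Σa² = 2056, Σb² = 4049, Σab = 2708
nΣab − ΣaΣb = 13540 − 13500 = 40
nΣa² − (Σa)² = 10280 − 10000 = 280; nΣb² − (Σb)² = 20245 − 18225 = 2020
r = 40 / √(280 × 2020) = 40 / 752.0638 ≈ 0.0532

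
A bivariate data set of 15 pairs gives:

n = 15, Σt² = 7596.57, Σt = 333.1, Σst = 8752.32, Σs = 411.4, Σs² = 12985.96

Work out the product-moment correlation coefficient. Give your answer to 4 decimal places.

r = (nΣst − ΣsΣt) / √[(nΣs² − (Σs)²)(nΣt² − (Σt)²)]
Numerator: 15×8752.32 − 411.4×333.1 = -5752.54
Denominator: √[(194789.4 − 169249.96)(113948.55 − 110955.61)] = √[25539.44 × 2992.94] = 8742.8835
r = -5752.54 / 8742.8835 ≈ -0.6580

-0.6580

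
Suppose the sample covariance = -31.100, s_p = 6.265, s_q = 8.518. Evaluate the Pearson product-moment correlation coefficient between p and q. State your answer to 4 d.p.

-0.5828

r = Cov(p,q) / (s_p · s_q) = -31.100 / (6.265 × 8.518)
  = -31.100 / 53.3653 ≈ -0.5828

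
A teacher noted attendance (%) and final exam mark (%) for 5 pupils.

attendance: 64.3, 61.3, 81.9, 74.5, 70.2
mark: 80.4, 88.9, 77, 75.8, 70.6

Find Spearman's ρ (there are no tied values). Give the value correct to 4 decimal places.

-0.6000

Rank attendance: 2, 1, 5, 4, 3
Rank mark: 4, 5, 3, 2, 1
d = rank(attendance) − rank(mark): -2, -4, 2, 2, 2; Σd² = 32
ρ = 1 − 6Σd² / [n(n²−1)] = 1 − 6×32 / (5×24) = 1 − 192/120 ≈ -0.6000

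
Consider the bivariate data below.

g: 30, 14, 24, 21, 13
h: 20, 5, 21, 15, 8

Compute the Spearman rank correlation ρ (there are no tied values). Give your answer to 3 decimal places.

0.800

Rank g: 5, 2, 4, 3, 1
Rank h: 4, 1, 5, 3, 2
d = rank(g) − rank(h): 1, 1, -1, 0, -1; Σd² = 4
ρ = 1 − 6Σd² / [n(n²−1)] = 1 − 6×4 / (5×24) = 1 − 24/120 ≈ 0.800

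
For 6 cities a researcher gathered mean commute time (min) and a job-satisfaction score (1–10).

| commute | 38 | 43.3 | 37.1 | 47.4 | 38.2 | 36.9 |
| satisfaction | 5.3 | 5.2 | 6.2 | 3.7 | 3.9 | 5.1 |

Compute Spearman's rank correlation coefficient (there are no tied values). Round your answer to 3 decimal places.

-0.543

Rank commute: 3, 5, 2, 6, 4, 1
Rank satisfaction: 5, 4, 6, 1, 2, 3
d = rank(commute) − rank(satisfaction): -2, 1, -4, 5, 2, -2; Σd² = 54
ρ = 1 − 6Σd² / [n(n²−1)] = 1 − 6×54 / (6×35) = 1 − 324/210 ≈ -0.543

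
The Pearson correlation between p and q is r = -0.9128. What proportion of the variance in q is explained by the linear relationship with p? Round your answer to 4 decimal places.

r² = (-0.9128)² = 0.8332

0.8332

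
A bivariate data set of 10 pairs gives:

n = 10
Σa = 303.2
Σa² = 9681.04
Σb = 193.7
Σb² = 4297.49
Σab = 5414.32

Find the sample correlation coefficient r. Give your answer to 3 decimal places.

r = (nΣab − ΣaΣb) / √[(nΣa² − (Σa)²)(nΣb² − (Σb)²)]
Numerator: 10×5414.32 − 303.2×193.7 = -4586.64
Denominator: √[(96810.4 − 91930.24)(42974.9 − 37519.69)] = √[4880.16 × 5455.21] = 5159.6800
r = -4586.64 / 5159.6800 ≈ -0.889

-0.889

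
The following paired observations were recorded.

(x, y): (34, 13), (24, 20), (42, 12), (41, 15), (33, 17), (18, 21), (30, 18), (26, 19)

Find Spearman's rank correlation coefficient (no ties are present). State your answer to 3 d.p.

-0.976

Rank x: 6, 2, 8, 7, 5, 1, 4, 3
Rank y: 2, 7, 1, 3, 4, 8, 5, 6
d = rank(x) − rank(y): 4, -5, 7, 4, 1, -7, -1, -3; Σd² = 166
ρ = 1 − 6Σd² / [n(n²−1)] = 1 − 6×166 / (8×63) = 1 − 996/504 ≈ -0.976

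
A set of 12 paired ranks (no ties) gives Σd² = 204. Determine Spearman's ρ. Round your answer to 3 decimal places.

ρ = 1 − 6Σd² / [n(n²−1)] = 1 − 6×204 / (12×143)
  = 1 − 1224/1716 = 1 − 0.7133 ≈ 0.287

0.287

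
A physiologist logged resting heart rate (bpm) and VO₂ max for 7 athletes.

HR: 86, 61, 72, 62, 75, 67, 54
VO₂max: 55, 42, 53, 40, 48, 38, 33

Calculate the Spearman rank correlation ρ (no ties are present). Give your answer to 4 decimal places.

0.8214

Rank HR: 7, 2, 5, 3, 6, 4, 1
Rank VO₂max: 7, 4, 6, 3, 5, 2, 1
d = rank(HR) − rank(VO₂max): 0, -2, -1, 0, 1, 2, 0; Σd² = 10
ρ = 1 − 6Σd² / [n(n²−1)] = 1 − 6×10 / (7×48) = 1 − 60/336 ≈ 0.8214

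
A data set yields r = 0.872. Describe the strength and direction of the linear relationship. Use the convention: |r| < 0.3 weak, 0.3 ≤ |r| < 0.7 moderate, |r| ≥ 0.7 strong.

strong positive

r = 0.872 > 0 so the relationship is positive.
|r| = 0.872, which falls in the strong range.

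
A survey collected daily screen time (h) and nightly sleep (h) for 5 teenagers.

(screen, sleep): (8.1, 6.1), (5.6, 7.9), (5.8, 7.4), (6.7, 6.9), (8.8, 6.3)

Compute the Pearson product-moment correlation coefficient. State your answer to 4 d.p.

n = 5, Σx = 35, Σy = 34.6, Σx² = 252.94, Σy² = 241.68, Σxy = 238.24
nΣxy − ΣxΣy = 1191.2 − 1211 = -19.8
nΣx² − (Σx)² = 1264.7 − 1225 = 39.7; nΣy² − (Σy)² = 1208.4 − 1197.16 = 11.24
r = -19.8 / √(39.7 × 11.24) = -19.8 / 21.1241 ≈ -0.9373

-0.9373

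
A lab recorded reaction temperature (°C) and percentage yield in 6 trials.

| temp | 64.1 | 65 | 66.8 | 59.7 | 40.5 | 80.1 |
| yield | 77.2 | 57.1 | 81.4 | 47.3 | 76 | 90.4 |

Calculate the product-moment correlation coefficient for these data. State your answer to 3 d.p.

0.305

n = 6, Σx = 376.2, Σy = 429.4, Σx² = 24416.4, Σy² = 32031.66, Σxy = 27240.39
nΣxy − ΣxΣy = 163442.34 − 161540.28 = 1902.06
nΣx² − (Σx)² = 146498.4 − 141526.44 = 4971.96; nΣy² − (Σy)² = 192189.96 − 184384.36 = 7805.6
r = 1902.06 / √(4971.96 × 7805.6) = 1902.06 / 6229.6975 ≈ 0.305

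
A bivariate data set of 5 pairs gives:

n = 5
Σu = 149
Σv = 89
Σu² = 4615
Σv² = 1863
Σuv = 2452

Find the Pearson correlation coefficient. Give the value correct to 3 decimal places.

-0.907

r = (nΣuv − ΣuΣv) / √[(nΣu² − (Σu)²)(nΣv² − (Σv)²)]
Numerator: 5×2452 − 149×89 = -1001
Denominator: √[(23075 − 22201)(9315 − 7921)] = √[874 × 1394] = 1103.7916
r = -1001 / 1103.7916 ≈ -0.907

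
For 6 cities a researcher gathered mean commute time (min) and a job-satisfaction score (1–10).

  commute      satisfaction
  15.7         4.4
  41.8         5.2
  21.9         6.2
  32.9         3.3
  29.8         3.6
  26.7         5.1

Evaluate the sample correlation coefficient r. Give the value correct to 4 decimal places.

-0.1605

n = 6, Σx = 168.8, Σy = 27.8, Σx² = 5156.68, Σy² = 134.7, Σxy = 774.24
nΣxy − ΣxΣy = 4645.44 − 4692.64 = -47.2
nΣx² − (Σx)² = 30940.08 − 28493.44 = 2446.64; nΣy² − (Σy)² = 808.2 − 772.84 = 35.36
r = -47.2 / √(2446.64 × 35.36) = -47.2 / 294.1312 ≈ -0.1605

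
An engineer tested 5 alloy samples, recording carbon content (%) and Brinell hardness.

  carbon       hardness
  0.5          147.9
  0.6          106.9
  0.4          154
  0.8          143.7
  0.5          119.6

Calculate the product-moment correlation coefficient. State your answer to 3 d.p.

-0.157

n = 5, Σx = 2.8, Σy = 672.1, Σx² = 1.66, Σy² = 91971.87, Σxy = 374.45
nΣxy − ΣxΣy = 1872.25 − 1881.88 = -9.63
nΣx² − (Σx)² = 8.3 − 7.84 = 0.46; nΣy² − (Σy)² = 459859.35 − 451718.41 = 8140.94
r = -9.63 / √(0.46 × 8140.94) = -9.63 / 61.1950 ≈ -0.157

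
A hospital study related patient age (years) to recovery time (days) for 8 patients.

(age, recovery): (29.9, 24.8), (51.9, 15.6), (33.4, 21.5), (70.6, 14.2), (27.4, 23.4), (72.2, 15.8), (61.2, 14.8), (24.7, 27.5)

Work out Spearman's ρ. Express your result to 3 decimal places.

Rank age: 3, 5, 4, 7, 2, 8, 6, 1
Rank recovery: 7, 3, 5, 1, 6, 4, 2, 8
d = rank(age) − rank(recovery): -4, 2, -1, 6, -4, 4, 4, -7; Σd² = 154
ρ = 1 − 6Σd² / [n(n²−1)] = 1 − 6×154 / (8×63) = 1 − 924/504 ≈ -0.833

-0.833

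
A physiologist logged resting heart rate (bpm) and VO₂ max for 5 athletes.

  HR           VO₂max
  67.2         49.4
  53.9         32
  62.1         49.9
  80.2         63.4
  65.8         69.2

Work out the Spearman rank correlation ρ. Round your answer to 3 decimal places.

0.500

Rank HR: 4, 1, 2, 5, 3
Rank VO₂max: 2, 1, 3, 4, 5
d = rank(HR) − rank(VO₂max): 2, 0, -1, 1, -2; Σd² = 10
ρ = 1 − 6Σd² / [n(n²−1)] = 1 − 6×10 / (5×24) = 1 − 60/120 ≈ 0.500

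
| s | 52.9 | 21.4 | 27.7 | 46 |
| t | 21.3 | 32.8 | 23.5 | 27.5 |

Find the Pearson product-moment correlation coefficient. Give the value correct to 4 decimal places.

-0.6392

n = 4, Σs = 148, Σt = 105.1, Σs² = 6139.66, Σt² = 2838.03, Σst = 3744.64
nΣst − ΣsΣt = 14978.56 − 15554.8 = -576.24
nΣs² − (Σs)² = 24558.64 − 21904 = 2654.64; nΣt² − (Σt)² = 11352.12 − 11046.01 = 306.11
r = -576.24 / √(2654.64 × 306.11) = -576.24 / 901.4499 ≈ -0.6392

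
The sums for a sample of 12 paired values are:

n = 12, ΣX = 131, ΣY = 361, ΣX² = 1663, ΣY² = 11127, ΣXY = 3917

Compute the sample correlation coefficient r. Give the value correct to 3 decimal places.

r = (nΣXY − ΣXΣY) / √[(nΣX² − (ΣX)²)(nΣY² − (ΣY)²)]
Numerator: 12×3917 − 131×361 = -287
Denominator: √[(19956 − 17161)(133524 − 130321)] = √[2795 × 3203] = 2992.0536
r = -287 / 2992.0536 ≈ -0.096

-0.096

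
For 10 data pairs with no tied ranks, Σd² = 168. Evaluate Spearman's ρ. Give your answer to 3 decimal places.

ρ = 1 − 6Σd² / [n(n²−1)] = 1 − 6×168 / (10×99)
  = 1 − 1008/990 = 1 − 1.0182 ≈ -0.018

-0.018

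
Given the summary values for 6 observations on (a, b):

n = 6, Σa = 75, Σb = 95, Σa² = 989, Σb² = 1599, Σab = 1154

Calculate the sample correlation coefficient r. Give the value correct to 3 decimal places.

-0.479

r = (nΣab − ΣaΣb) / √[(nΣa² − (Σa)²)(nΣb² − (Σb)²)]
Numerator: 6×1154 − 75×95 = -201
Denominator: √[(5934 − 5625)(9594 − 9025)] = √[309 × 569] = 419.3101
r = -201 / 419.3101 ≈ -0.479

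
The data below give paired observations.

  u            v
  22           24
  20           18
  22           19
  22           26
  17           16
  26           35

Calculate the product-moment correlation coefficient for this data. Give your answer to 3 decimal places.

0.903

n = 6, Σu = 129, Σv = 138, Σu² = 2817, Σv² = 3418, Σuv = 3060
nΣuv − ΣuΣv = 18360 − 17802 = 558
nΣu² − (Σu)² = 16902 − 16641 = 261; nΣv² − (Σv)² = 20508 − 19044 = 1464
r = 558 / √(261 × 1464) = 558 / 618.1456 ≈ 0.903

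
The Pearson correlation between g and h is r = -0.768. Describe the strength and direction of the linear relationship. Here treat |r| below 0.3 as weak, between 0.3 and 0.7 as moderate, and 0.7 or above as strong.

strong negative

r = -0.768 < 0 so the relationship is negative.
|r| = 0.768, which falls in the strong range.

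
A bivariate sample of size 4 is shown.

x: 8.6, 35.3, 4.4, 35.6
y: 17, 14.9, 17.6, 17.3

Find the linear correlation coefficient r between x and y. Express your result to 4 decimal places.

-0.5773

n = 4, Σx = 83.9, Σy = 66.8, Σx² = 2606.77, Σy² = 1120.06, Σxy = 1365.49
nΣxy − ΣxΣy = 5461.96 − 5604.52 = -142.56
nΣx² − (Σx)² = 10427.08 − 7039.21 = 3387.87; nΣy² − (Σy)² = 4480.24 − 4462.24 = 18
r = -142.56 / √(3387.87 × 18) = -142.56 / 246.9446 ≈ -0.5773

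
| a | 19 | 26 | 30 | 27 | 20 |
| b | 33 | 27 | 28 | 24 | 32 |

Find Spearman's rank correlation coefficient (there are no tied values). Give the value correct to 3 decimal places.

-0.700

Rank a: 1, 3, 5, 4, 2
Rank b: 5, 2, 3, 1, 4
d = rank(a) − rank(b): -4, 1, 2, 3, -2; Σd² = 34
ρ = 1 − 6Σd² / [n(n²−1)] = 1 − 6×34 / (5×24) = 1 − 204/120 ≈ -0.700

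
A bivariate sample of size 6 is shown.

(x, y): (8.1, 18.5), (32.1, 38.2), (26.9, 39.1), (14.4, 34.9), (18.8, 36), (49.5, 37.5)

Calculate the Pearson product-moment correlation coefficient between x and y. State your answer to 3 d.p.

0.638

n = 6, Σx = 149.8, Σy = 204.2, Σx² = 4830.68, Σy² = 7250.56, Σxy = 5463.47
nΣxy − ΣxΣy = 32780.82 − 30589.16 = 2191.66
nΣx² − (Σx)² = 28984.08 − 22440.04 = 6544.04; nΣy² − (Σy)² = 43503.36 − 41697.64 = 1805.72
r = 2191.66 / √(6544.04 × 1805.72) = 2191.66 / 3437.5433 ≈ 0.638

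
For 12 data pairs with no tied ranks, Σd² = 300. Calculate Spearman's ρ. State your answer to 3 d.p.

ρ = 1 − 6Σd² / [n(n²−1)] = 1 − 6×300 / (12×143)
  = 1 − 1800/1716 = 1 − 1.0490 ≈ -0.049

-0.049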